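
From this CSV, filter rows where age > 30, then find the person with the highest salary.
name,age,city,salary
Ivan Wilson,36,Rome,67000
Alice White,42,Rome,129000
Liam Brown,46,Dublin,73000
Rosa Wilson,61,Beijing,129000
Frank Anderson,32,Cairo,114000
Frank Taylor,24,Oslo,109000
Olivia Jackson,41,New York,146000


Filter: age > 30
Sort by: salary (descending)

Filtered records (6):
  Olivia Jackson, age 41, salary $146000
  Alice White, age 42, salary $129000
  Rosa Wilson, age 61, salary $129000
  Frank Anderson, age 32, salary $114000
  Liam Brown, age 46, salary $73000
  Ivan Wilson, age 36, salary $67000

Highest salary: Olivia Jackson ($146000)

Olivia Jackson


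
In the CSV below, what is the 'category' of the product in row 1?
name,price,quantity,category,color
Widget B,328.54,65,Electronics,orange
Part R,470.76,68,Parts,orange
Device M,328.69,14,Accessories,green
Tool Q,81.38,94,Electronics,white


Query: Row 1 ('Widget B'), column 'category'
Value: Electronics

Electronics


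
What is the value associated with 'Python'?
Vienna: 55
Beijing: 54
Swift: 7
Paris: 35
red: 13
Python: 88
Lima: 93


Looking up key 'Python'
Value: 88

88


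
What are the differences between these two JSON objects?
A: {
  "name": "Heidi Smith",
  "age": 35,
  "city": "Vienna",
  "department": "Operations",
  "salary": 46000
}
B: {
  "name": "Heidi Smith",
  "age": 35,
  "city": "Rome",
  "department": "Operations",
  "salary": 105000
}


Comparing each field (in key order):
  name: same
  age: same
  city: DIFFERENT
  department: same
  salary: DIFFERENT
Differences:
  city: Vienna -> Rome
  salary: 46000 -> 105000

2 field(s) changed

2 changes: city, salary


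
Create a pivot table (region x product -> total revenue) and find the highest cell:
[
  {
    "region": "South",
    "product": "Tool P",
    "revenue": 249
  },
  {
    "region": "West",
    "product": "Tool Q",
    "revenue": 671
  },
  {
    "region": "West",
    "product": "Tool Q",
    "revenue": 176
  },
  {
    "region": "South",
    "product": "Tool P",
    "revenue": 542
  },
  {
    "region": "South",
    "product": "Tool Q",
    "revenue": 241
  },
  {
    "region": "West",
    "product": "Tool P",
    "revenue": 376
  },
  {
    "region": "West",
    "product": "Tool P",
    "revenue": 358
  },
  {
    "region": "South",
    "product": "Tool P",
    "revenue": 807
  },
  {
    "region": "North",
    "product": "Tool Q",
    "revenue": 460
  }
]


Pivot: region (rows) x product (columns) -> total revenue

     Tool P        Tool Q      
North            0           460  
South         1598           241  
West           734           847  

Highest: South / Tool P = $1598

South / Tool P = $1598


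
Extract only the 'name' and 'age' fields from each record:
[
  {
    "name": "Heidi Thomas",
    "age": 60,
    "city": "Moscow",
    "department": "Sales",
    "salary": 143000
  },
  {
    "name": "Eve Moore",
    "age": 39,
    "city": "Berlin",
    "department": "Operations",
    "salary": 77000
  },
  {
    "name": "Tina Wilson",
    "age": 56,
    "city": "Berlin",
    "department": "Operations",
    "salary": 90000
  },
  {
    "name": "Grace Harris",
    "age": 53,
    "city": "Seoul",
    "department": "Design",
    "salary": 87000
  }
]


Original: 4 records with fields: name, age, city, department, salary
Keep: ['name', 'age']
Drop: ['city', 'department', 'salary']
Result: 4 records, 2 fields each

[
  {
    "name": "Heidi Thomas",
    "age": 60
  },
  {
    "name": "Eve Moore",
    "age": 39
  },
  {
    "name": "Tina Wilson",
    "age": 56
  },
  {
    "name": "Grace Harris",
    "age": 53
  }
]


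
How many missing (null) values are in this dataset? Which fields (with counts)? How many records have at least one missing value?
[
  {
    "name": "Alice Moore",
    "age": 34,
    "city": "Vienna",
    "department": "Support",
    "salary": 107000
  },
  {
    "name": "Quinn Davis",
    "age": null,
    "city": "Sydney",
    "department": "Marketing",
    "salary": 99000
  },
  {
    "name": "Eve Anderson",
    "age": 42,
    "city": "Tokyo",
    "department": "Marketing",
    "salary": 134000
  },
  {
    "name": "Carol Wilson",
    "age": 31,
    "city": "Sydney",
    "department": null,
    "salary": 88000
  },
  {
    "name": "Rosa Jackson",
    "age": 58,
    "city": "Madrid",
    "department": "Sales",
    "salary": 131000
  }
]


Checking for missing (null) values in 5 records:

  Alice Moore: complete
  Quinn Davis: age
  Eve Anderson: complete
  Carol Wilson: department
  Rosa Jackson: complete

Per field:
  name: 0 missing
  age: 1 missing
  city: 0 missing
  department: 1 missing
  salary: 0 missing

Total missing values: 2
Records with any missing: 2

2 missing values (age: 1, department: 1); 2 incomplete records


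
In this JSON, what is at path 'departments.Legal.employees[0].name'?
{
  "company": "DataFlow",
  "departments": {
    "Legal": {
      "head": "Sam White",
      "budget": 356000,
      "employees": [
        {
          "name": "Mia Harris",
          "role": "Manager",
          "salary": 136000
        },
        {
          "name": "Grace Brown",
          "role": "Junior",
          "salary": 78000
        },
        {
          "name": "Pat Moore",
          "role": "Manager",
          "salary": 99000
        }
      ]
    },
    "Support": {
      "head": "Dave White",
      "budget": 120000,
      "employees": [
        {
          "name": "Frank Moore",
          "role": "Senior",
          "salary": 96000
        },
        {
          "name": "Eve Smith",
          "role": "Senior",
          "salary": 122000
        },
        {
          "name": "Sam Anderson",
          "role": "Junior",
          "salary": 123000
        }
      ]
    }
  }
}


Path: departments.Legal.employees[0].name

Navigate:
  -> departments
  -> Legal
  -> employees[0].name = 'Mia Harris'

Mia Harris


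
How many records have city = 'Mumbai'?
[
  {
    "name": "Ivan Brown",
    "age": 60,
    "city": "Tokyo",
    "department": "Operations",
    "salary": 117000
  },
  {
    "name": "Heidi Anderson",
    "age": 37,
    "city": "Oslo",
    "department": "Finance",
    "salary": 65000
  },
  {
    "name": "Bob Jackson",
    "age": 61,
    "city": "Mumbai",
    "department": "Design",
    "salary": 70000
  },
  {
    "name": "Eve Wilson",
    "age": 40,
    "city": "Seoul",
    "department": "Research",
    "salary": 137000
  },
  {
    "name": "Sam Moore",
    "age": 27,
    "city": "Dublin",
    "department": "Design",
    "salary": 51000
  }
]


Data: 5 records
Condition: city = 'Mumbai'

Checking each record:
  Ivan Brown: Tokyo
  Heidi Anderson: Oslo
  Bob Jackson: Mumbai MATCH
  Eve Wilson: Seoul
  Sam Moore: Dublin

Count: 1

1


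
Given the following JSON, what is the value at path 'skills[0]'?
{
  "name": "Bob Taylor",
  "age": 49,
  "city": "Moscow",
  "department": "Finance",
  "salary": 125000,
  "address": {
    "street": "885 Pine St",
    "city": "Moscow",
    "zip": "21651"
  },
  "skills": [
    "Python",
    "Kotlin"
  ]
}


Query: skills[0]
Path: skills -> first element
Value: Python

Python


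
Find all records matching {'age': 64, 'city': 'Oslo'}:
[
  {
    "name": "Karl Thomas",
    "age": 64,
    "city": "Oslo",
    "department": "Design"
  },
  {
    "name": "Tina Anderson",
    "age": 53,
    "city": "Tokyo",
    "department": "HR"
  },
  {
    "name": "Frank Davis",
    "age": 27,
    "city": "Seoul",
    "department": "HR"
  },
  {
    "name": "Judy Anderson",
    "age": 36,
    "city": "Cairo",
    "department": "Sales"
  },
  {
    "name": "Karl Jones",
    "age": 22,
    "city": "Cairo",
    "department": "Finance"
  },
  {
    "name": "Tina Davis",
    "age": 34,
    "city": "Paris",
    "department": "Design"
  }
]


Search criteria: {'age': 64, 'city': 'Oslo'}

Checking 6 records:
  Karl Thomas: {age: 64, city: Oslo} <-- MATCH
  Tina Anderson: {age: 53, city: Tokyo}
  Frank Davis: {age: 27, city: Seoul}
  Judy Anderson: {age: 36, city: Cairo}
  Karl Jones: {age: 22, city: Cairo}
  Tina Davis: {age: 34, city: Paris}

Matches: ["Karl Thomas"]

["Karl Thomas"]


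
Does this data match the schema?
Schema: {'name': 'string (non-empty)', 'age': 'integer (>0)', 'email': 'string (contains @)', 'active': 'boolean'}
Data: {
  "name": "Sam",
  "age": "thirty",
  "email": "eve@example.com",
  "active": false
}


Validating each field against schema:
  name: OK (non-empty string)
  age: FAIL ("thirty" is not an integer)
  email: OK (string with @)
  active: OK (boolean)

Result: INVALID (1 error: age)

INVALID (1 error: age)


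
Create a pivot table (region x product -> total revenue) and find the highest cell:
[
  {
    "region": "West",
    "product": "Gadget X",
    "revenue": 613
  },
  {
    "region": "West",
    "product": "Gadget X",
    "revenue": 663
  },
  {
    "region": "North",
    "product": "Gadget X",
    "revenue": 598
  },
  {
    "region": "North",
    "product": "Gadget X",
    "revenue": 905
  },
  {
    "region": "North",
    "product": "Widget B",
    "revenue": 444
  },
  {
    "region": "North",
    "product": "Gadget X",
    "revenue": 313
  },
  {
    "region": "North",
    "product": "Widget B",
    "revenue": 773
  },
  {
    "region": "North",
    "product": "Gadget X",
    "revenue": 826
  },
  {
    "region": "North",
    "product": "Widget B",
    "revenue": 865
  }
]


Pivot: region (rows) x product (columns) -> total revenue

     Gadget X      Widget B    
North         2642          2082  
West          1276             0  

Highest: North / Gadget X = $2642

North / Gadget X = $2642


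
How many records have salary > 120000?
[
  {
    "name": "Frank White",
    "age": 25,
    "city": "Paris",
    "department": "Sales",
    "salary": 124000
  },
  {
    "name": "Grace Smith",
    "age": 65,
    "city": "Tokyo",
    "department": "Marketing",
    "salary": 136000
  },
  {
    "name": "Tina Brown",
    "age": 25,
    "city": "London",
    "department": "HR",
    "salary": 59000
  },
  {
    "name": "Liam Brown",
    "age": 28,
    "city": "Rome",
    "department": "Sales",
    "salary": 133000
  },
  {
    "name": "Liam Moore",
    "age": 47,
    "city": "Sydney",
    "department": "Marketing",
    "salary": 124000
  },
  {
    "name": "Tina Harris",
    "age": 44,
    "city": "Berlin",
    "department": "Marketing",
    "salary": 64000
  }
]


Data: 6 records
Condition: salary > 120000

Checking each record:
  Frank White: 124000 MATCH
  Grace Smith: 136000 MATCH
  Tina Brown: 59000
  Liam Brown: 133000 MATCH
  Liam Moore: 124000 MATCH
  Tina Harris: 64000

Count: 4

4


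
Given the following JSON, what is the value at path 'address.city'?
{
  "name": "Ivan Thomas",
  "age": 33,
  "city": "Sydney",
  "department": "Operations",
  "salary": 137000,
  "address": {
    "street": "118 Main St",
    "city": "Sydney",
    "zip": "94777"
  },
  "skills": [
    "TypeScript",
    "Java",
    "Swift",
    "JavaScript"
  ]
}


Query: address.city
Path: address -> city
Value: Sydney

Sydney


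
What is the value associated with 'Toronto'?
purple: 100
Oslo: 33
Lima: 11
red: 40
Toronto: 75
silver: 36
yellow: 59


Looking up key 'Toronto'
Value: 75

75


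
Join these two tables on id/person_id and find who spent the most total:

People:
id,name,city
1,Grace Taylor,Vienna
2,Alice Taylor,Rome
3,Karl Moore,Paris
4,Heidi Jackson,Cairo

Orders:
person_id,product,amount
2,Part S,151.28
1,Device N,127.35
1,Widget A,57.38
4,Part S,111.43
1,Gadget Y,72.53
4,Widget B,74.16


Join on: people.id = orders.person_id

Joined rows:
  Alice Taylor (Rome) bought Part S for $151.28
  Grace Taylor (Vienna) bought Device N for $127.35
  Grace Taylor (Vienna) bought Widget A for $57.38
  Heidi Jackson (Cairo) bought Part S for $111.43
  Grace Taylor (Vienna) bought Gadget Y for $72.53
  Heidi Jackson (Cairo) bought Widget B for $74.16

Total per person:
  Grace Taylor: $257.26
  Heidi Jackson: $185.59
  Alice Taylor: $151.28

Top spender: Grace Taylor ($257.26)

Grace Taylor ($257.26)


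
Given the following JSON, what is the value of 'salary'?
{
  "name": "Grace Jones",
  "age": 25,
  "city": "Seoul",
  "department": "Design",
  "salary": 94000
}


Looking up field 'salary'
Value: 94000

94000


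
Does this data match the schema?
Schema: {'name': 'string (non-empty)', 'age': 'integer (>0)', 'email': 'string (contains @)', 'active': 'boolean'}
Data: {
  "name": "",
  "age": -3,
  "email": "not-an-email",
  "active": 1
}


Validating each field against schema:
  name: FAIL ("" is an empty string)
  age: FAIL (-3 is not > 0)
  email: FAIL ("not-an-email" does not contain @)
  active: FAIL (1 is not a boolean)

Result: INVALID (4 errors: name, age, email, active)

INVALID (4 errors: name, age, email, active)


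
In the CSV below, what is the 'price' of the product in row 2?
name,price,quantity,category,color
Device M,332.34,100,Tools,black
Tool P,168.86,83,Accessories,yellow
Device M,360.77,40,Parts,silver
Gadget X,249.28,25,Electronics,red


Query: Row 2 ('Tool P'), column 'price'
Value: 168.86

168.86


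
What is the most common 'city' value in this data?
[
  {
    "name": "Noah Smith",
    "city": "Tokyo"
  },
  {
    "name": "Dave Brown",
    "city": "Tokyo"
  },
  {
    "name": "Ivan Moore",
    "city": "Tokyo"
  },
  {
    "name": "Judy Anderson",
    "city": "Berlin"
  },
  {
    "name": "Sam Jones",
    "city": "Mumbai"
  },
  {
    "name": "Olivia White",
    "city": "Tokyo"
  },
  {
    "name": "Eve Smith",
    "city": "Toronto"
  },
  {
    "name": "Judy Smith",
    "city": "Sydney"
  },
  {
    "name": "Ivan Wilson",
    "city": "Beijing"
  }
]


Counting 'city' values across 9 records:

  Tokyo: 4 ####
  Berlin: 1 #
  Mumbai: 1 #
  Toronto: 1 #
  Sydney: 1 #
  Beijing: 1 #

Most common: Tokyo (4 times)

Tokyo (4 times)


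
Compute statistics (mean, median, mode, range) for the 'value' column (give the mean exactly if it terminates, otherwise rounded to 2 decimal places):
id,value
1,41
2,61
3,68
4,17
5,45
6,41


Data: [41, 61, 68, 17, 45, 41]
Count: 6
Sum: 273
Mean: 273/6 = 45.5
Sorted: [17, 41, 41, 45, 61, 68]
Median: 43.0
Mode: 41 (2 times)
Range: 68 - 17 = 51
Min: 17, Max: 68

mean=45.5, median=43.0, mode=41, range=51


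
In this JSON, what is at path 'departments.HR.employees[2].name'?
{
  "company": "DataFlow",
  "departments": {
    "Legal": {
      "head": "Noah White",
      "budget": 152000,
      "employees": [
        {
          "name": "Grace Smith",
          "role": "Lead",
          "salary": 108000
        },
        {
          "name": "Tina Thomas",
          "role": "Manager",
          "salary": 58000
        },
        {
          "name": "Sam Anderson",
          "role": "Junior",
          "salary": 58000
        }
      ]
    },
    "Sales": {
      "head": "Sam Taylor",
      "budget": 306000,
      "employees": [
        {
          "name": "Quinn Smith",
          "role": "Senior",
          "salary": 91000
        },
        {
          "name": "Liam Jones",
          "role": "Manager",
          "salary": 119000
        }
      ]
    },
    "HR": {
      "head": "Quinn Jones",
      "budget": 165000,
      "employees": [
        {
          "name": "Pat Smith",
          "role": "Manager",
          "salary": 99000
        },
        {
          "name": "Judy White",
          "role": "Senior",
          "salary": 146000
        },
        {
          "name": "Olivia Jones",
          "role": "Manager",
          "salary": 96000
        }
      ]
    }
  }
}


Path: departments.HR.employees[2].name

Navigate:
  -> departments
  -> HR
  -> employees[2].name = 'Olivia Jones'

Olivia Jones


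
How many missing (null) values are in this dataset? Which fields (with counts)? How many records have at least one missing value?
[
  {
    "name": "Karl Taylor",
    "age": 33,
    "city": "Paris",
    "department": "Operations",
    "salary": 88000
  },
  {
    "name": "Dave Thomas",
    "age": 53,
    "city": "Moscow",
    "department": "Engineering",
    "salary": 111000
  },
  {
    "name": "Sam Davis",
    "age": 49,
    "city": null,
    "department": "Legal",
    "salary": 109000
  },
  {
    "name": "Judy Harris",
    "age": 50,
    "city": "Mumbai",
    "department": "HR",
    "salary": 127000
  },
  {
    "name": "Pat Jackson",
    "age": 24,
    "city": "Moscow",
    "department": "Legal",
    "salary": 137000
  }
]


Checking for missing (null) values in 5 records:

  Karl Taylor: complete
  Dave Thomas: complete
  Sam Davis: city
  Judy Harris: complete
  Pat Jackson: complete

Per field:
  name: 0 missing
  age: 0 missing
  city: 1 missing
  department: 0 missing
  salary: 0 missing

Total missing values: 1
Records with any missing: 1

1 missing values (city: 1); 1 incomplete records


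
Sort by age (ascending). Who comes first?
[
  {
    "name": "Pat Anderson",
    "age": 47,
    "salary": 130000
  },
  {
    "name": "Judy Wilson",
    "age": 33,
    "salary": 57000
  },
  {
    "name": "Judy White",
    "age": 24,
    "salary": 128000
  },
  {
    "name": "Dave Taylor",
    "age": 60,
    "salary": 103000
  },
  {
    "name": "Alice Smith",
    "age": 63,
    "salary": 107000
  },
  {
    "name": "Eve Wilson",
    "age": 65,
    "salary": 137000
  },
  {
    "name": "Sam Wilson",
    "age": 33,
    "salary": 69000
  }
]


Sort by: age (ascending)

Sorted order:
  1. Judy White (age = 24)
  2. Judy Wilson (age = 33)
  3. Sam Wilson (age = 33)
  4. Pat Anderson (age = 47)
  5. Dave Taylor (age = 60)
  6. Alice Smith (age = 63)
  7. Eve Wilson (age = 65)

First: Judy White

Judy White


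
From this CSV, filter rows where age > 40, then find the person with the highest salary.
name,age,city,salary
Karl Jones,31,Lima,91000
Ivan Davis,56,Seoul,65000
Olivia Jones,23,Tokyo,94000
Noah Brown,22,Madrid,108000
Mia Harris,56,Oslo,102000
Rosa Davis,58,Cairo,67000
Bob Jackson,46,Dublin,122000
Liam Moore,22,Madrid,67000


Filter: age > 40
Sort by: salary (descending)

Filtered records (4):
  Bob Jackson, age 46, salary $122000
  Mia Harris, age 56, salary $102000
  Rosa Davis, age 58, salary $67000
  Ivan Davis, age 56, salary $65000

Highest salary: Bob Jackson ($122000)

Bob Jackson


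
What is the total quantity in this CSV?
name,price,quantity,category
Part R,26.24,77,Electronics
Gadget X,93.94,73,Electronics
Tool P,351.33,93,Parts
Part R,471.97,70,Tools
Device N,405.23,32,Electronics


Computing total quantity:
Values: [77, 73, 93, 70, 32]
Sum = 345

345


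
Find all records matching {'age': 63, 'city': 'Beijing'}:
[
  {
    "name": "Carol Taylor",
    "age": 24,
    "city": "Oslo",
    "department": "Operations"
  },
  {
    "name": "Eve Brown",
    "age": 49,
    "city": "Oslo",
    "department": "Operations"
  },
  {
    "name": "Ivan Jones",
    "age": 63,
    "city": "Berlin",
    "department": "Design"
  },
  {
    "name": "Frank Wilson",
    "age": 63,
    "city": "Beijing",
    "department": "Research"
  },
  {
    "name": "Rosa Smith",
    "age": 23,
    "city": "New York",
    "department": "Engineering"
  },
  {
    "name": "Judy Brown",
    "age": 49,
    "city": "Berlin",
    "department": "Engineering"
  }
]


Search criteria: {'age': 63, 'city': 'Beijing'}

Checking 6 records:
  Carol Taylor: {age: 24, city: Oslo}
  Eve Brown: {age: 49, city: Oslo}
  Ivan Jones: {age: 63, city: Berlin}
  Frank Wilson: {age: 63, city: Beijing} <-- MATCH
  Rosa Smith: {age: 23, city: New York}
  Judy Brown: {age: 49, city: Berlin}

Matches: ["Frank Wilson"]

["Frank Wilson"]


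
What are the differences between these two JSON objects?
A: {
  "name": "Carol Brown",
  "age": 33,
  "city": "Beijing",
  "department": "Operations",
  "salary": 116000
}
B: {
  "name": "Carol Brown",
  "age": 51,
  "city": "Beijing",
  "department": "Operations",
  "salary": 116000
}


Comparing each field (in key order):
  name: same
  age: DIFFERENT
  city: same
  department: same
  salary: same
Differences:
  age: 33 -> 51

1 field(s) changed

1 change: age


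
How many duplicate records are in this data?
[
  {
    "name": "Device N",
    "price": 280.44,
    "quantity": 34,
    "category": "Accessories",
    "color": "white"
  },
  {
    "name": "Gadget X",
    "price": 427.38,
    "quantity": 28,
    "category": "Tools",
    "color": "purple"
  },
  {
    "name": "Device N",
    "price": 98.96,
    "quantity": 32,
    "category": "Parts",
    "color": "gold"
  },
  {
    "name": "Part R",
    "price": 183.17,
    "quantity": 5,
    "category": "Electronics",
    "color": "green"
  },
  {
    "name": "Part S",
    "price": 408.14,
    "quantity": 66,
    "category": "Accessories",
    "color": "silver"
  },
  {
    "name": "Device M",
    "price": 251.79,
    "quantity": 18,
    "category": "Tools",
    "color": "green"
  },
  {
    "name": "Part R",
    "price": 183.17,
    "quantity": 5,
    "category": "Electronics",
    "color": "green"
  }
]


Checking 7 records for duplicates:

  Row 1: Device N ($280.44, qty 34)
  Row 2: Gadget X ($427.38, qty 28)
  Row 3: Device N ($98.96, qty 32)
  Row 4: Part R ($183.17, qty 5)
  Row 5: Part S ($408.14, qty 66)
  Row 6: Device M ($251.79, qty 18)
  Row 7: Part R ($183.17, qty 5) <-- DUPLICATE

Duplicates found: 1
Unique records: 6

1 duplicates, 6 unique


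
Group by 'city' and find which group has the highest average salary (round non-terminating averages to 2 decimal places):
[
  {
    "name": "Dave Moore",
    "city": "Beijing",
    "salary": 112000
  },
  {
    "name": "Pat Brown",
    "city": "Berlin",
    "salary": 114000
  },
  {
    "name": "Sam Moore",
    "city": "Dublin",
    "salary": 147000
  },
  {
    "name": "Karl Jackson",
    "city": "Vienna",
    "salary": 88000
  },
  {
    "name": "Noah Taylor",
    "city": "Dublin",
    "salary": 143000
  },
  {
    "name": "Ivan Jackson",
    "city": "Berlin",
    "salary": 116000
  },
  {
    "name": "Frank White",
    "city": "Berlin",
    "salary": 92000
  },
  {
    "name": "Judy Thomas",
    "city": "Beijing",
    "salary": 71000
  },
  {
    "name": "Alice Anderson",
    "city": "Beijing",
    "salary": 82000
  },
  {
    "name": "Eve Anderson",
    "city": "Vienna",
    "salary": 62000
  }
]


Group by: city

Groups:
  Beijing: 3 people, avg salary = 265000/3 ≈ $88333.33
  Berlin: 3 people, avg salary = 322000/3 ≈ $107333.33
  Dublin: 2 people, avg salary = 290000/2 = $145000
  Vienna: 2 people, avg salary = 150000/2 = $75000

Highest average salary: Dublin ($145000)

Dublin ($145000)


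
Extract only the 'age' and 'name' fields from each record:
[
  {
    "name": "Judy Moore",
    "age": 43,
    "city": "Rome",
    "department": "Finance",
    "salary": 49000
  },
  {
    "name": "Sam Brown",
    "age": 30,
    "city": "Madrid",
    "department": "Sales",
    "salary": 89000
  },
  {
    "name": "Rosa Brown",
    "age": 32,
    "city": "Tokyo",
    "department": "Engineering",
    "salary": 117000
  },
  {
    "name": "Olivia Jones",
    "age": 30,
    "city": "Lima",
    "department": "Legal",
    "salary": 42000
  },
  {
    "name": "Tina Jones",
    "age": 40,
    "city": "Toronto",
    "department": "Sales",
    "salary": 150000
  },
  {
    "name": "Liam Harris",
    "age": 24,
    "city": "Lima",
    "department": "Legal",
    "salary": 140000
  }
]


Original: 6 records with fields: name, age, city, department, salary
Keep: ['age', 'name']
Drop: ['city', 'department', 'salary']
Result: 6 records, 2 fields each

[
  {
    "age": 43,
    "name": "Judy Moore"
  },
  {
    "age": 30,
    "name": "Sam Brown"
  },
  {
    "age": 32,
    "name": "Rosa Brown"
  },
  {
    "age": 30,
    "name": "Olivia Jones"
  },
  {
    "age": 40,
    "name": "Tina Jones"
  },
  {
    "age": 24,
    "name": "Liam Harris"
  }
]


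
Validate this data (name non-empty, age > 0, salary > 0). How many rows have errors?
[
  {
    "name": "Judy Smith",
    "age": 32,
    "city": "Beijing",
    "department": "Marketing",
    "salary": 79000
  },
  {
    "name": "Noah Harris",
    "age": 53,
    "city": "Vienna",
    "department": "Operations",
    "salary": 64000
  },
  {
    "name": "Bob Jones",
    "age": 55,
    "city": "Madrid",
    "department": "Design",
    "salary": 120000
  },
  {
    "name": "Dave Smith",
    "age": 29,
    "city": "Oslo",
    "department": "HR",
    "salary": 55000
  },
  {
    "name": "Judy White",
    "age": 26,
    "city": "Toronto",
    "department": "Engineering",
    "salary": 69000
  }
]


Validating 5 records:
Rules: name non-empty, age > 0, salary > 0

  Row 1 (Judy Smith): OK
  Row 2 (Noah Harris): OK
  Row 3 (Bob Jones): OK
  Row 4 (Dave Smith): OK
  Row 5 (Judy White): OK

Total errors: 0

0 errors


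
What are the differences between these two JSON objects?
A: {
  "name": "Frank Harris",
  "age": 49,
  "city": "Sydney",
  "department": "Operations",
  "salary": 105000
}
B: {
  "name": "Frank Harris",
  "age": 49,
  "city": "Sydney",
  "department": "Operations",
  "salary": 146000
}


Comparing each field (in key order):
  name: same
  age: same
  city: same
  department: same
  salary: DIFFERENT
Differences:
  salary: 105000 -> 146000

1 field(s) changed

1 change: salary


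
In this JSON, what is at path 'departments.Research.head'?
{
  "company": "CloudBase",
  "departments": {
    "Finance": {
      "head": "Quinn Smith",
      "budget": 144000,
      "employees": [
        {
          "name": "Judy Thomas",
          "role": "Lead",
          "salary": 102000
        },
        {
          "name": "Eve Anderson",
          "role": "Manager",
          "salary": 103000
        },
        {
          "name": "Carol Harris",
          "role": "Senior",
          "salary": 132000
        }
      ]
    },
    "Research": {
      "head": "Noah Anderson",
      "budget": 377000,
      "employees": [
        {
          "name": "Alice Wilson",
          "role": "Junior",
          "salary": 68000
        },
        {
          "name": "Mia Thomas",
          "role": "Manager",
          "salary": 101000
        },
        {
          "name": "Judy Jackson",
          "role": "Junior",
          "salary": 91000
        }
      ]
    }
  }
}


Path: departments.Research.head

Navigate:
  -> departments
  -> Research
  -> head = 'Noah Anderson'

Noah Anderson


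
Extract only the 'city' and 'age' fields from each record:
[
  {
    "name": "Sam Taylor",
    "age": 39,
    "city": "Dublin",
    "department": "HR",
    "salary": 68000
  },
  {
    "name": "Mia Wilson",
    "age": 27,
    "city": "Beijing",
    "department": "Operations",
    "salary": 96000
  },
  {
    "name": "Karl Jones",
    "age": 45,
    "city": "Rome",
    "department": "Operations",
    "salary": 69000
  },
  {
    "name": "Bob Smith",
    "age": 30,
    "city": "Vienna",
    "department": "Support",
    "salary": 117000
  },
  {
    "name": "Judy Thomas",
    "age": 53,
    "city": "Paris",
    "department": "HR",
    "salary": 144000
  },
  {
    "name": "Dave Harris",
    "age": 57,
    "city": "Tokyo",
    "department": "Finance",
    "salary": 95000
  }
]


Original: 6 records with fields: name, age, city, department, salary
Keep: ['city', 'age']
Drop: ['name', 'department', 'salary']
Result: 6 records, 2 fields each

[
  {
    "city": "Dublin",
    "age": 39
  },
  {
    "city": "Beijing",
    "age": 27
  },
  {
    "city": "Rome",
    "age": 45
  },
  {
    "city": "Vienna",
    "age": 30
  },
  {
    "city": "Paris",
    "age": 53
  },
  {
    "city": "Tokyo",
    "age": 57
  }
]


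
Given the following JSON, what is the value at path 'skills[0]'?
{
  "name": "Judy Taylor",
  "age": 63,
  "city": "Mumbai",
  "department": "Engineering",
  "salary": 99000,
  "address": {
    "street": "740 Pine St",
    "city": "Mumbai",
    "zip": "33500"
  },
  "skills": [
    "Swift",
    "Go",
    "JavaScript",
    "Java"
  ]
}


Query: skills[0]
Path: skills -> first element
Value: Swift

Swift


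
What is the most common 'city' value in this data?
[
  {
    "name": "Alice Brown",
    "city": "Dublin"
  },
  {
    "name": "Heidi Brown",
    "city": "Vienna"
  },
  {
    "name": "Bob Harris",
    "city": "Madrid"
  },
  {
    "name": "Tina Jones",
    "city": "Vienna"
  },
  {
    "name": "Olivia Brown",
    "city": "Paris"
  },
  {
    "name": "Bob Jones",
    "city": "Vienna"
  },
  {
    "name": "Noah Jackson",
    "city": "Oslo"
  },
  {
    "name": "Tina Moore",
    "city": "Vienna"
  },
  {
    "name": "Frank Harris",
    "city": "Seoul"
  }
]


Counting 'city' values across 9 records:

  Vienna: 4 ####
  Dublin: 1 #
  Madrid: 1 #
  Paris: 1 #
  Oslo: 1 #
  Seoul: 1 #

Most common: Vienna (4 times)

Vienna (4 times)


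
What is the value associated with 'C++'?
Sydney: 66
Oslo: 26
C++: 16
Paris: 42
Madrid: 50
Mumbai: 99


Looking up key 'C++'
Value: 16

16


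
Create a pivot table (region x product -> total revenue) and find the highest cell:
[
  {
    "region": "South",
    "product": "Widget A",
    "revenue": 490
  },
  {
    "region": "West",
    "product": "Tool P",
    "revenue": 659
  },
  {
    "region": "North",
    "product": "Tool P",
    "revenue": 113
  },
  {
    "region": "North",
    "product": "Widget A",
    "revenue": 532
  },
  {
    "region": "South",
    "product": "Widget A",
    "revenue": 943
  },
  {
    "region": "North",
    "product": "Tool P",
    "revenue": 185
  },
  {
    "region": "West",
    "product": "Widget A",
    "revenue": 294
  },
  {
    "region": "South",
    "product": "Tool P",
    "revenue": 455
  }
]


Pivot: region (rows) x product (columns) -> total revenue

     Tool P        Widget A    
North          298           532  
South          455          1433  
West           659           294  

Highest: South / Widget A = $1433

South / Widget A = $1433


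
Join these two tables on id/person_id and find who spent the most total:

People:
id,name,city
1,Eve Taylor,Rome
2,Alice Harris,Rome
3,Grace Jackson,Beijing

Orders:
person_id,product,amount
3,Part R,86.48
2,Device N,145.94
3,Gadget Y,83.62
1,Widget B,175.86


Join on: people.id = orders.person_id

Joined rows:
  Grace Jackson (Beijing) bought Part R for $86.48
  Alice Harris (Rome) bought Device N for $145.94
  Grace Jackson (Beijing) bought Gadget Y for $83.62
  Eve Taylor (Rome) bought Widget B for $175.86

Total per person:
  Eve Taylor: $175.86
  Grace Jackson: $170.10
  Alice Harris: $145.94

Top spender: Eve Taylor ($175.86)

Eve Taylor ($175.86)


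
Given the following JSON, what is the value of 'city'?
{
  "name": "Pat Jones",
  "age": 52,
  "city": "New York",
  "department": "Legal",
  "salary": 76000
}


Looking up field 'city'
Value: New York

New York


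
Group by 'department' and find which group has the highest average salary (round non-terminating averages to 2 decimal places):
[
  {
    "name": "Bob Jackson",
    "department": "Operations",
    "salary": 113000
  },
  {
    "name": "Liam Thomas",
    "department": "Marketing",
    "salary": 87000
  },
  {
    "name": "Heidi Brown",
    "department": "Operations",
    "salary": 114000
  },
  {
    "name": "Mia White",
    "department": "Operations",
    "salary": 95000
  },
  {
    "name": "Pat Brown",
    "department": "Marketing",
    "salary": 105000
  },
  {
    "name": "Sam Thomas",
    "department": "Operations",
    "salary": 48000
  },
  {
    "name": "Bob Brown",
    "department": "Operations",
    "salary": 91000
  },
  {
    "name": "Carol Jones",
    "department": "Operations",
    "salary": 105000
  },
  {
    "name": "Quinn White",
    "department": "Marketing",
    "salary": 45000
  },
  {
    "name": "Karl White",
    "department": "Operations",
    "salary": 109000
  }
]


Group by: department

Groups:
  Marketing: 3 people, avg salary = 237000/3 = $79000
  Operations: 7 people, avg salary = 675000/7 ≈ $96428.57

Highest average salary: Operations (≈$96428.57)

Operations (≈$96428.57)


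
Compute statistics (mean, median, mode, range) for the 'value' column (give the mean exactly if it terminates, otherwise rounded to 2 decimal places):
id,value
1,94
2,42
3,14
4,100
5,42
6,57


Data: [94, 42, 14, 100, 42, 57]
Count: 6
Sum: 349
Mean: 349/6 ≈ 58.17 (rounded to 2 decimal places)
Sorted: [14, 42, 42, 57, 94, 100]
Median: 49.5
Mode: 42 (2 times)
Range: 100 - 14 = 86
Min: 14, Max: 100

mean≈58.17, median=49.5, mode=42, range=86


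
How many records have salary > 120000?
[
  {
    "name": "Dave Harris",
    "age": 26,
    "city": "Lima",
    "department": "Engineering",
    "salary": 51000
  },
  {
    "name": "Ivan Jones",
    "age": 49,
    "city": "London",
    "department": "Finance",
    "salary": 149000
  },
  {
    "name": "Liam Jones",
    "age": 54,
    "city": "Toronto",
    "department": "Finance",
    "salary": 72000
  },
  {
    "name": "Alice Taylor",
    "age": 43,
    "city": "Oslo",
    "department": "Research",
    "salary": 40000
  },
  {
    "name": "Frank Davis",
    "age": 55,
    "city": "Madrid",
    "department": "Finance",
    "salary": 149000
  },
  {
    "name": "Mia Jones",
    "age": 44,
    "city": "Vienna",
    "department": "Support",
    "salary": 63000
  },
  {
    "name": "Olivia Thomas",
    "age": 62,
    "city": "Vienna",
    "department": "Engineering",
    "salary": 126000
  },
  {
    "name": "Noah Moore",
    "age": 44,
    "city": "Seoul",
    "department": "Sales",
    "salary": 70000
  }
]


Data: 8 records
Condition: salary > 120000

Checking each record:
  Dave Harris: 51000
  Ivan Jones: 149000 MATCH
  Liam Jones: 72000
  Alice Taylor: 40000
  Frank Davis: 149000 MATCH
  Mia Jones: 63000
  Olivia Thomas: 126000 MATCH
  Noah Moore: 70000

Count: 3

3


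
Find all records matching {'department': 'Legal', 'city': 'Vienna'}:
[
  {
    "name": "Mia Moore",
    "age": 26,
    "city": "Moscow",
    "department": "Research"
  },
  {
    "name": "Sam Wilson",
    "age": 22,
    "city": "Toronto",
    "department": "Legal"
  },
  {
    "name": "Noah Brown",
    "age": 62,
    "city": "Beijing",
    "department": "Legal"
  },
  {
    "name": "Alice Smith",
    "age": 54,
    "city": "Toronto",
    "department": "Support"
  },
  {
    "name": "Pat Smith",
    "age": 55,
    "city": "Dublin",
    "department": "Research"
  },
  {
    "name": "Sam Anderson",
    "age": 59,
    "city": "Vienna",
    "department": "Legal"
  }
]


Search criteria: {'department': 'Legal', 'city': 'Vienna'}

Checking 6 records:
  Mia Moore: {department: Research, city: Moscow}
  Sam Wilson: {department: Legal, city: Toronto}
  Noah Brown: {department: Legal, city: Beijing}
  Alice Smith: {department: Support, city: Toronto}
  Pat Smith: {department: Research, city: Dublin}
  Sam Anderson: {department: Legal, city: Vienna} <-- MATCH

Matches: ["Sam Anderson"]

["Sam Anderson"]


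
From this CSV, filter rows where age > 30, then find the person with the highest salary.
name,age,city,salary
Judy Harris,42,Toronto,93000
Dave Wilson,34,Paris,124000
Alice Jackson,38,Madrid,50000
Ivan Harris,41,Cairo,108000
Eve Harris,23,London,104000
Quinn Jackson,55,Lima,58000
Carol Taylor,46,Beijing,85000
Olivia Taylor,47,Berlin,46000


Filter: age > 30
Sort by: salary (descending)

Filtered records (7):
  Dave Wilson, age 34, salary $124000
  Ivan Harris, age 41, salary $108000
  Judy Harris, age 42, salary $93000
  Carol Taylor, age 46, salary $85000
  Quinn Jackson, age 55, salary $58000
  Alice Jackson, age 38, salary $50000
  Olivia Taylor, age 47, salary $46000

Highest salary: Dave Wilson ($124000)

Dave Wilson


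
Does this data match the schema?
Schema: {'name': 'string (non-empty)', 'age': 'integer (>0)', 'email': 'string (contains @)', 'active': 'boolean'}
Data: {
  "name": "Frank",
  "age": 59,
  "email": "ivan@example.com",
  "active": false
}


Validating each field against schema:
  name: OK (non-empty string)
  age: OK (positive integer)
  email: OK (string with @)
  active: OK (boolean)

Result: VALID

VALID


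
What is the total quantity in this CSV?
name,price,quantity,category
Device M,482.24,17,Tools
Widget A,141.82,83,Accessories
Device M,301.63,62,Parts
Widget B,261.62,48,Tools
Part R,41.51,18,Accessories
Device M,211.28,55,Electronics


Computing total quantity:
Values: [17, 83, 62, 48, 18, 55]
Sum = 283

283


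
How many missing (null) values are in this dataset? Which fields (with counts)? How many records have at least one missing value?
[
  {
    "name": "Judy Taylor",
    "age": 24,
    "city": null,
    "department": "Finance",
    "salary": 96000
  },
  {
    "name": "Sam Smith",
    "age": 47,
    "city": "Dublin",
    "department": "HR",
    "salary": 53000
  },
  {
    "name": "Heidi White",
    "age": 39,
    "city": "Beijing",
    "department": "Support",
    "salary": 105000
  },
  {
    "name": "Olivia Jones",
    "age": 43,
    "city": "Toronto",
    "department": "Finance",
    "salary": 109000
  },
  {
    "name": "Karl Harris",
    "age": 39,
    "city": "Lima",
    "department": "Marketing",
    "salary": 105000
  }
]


Checking for missing (null) values in 5 records:

  Judy Taylor: city
  Sam Smith: complete
  Heidi White: complete
  Olivia Jones: complete
  Karl Harris: complete

Per field:
  name: 0 missing
  age: 0 missing
  city: 1 missing
  department: 0 missing
  salary: 0 missing

Total missing values: 1
Records with any missing: 1

1 missing values (city: 1); 1 incomplete records


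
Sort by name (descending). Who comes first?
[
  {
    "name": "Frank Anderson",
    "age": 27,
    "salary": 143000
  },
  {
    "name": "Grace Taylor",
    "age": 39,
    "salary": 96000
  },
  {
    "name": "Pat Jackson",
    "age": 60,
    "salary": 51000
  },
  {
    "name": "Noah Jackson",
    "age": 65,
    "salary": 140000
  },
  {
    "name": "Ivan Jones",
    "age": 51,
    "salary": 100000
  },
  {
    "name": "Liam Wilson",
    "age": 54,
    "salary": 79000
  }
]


Sort by: name (descending)

Sorted order:
  1. Pat Jackson (name = Pat Jackson)
  2. Noah Jackson (name = Noah Jackson)
  3. Liam Wilson (name = Liam Wilson)
  4. Ivan Jones (name = Ivan Jones)
  5. Grace Taylor (name = Grace Taylor)
  6. Frank Anderson (name = Frank Anderson)

First: Pat Jackson

Pat Jackson


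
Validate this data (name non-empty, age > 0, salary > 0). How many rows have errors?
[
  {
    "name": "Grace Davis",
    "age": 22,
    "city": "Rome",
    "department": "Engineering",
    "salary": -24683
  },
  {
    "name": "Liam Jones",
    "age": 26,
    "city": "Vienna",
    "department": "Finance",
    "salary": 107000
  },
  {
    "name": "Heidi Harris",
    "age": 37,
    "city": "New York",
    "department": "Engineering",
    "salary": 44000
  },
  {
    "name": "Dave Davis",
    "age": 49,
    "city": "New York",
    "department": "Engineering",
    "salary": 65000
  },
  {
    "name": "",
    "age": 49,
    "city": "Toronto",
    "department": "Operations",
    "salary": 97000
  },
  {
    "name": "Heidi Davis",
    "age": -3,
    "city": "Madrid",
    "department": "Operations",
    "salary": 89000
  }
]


Validating 6 records:
Rules: name non-empty, age > 0, salary > 0

  Row 1 (Grace Davis): negative salary: -24683
  Row 2 (Liam Jones): OK
  Row 3 (Heidi Harris): OK
  Row 4 (Dave Davis): OK
  Row 5 (???): empty name
  Row 6 (Heidi Davis): negative age: -3

Total errors: 3

3 errors


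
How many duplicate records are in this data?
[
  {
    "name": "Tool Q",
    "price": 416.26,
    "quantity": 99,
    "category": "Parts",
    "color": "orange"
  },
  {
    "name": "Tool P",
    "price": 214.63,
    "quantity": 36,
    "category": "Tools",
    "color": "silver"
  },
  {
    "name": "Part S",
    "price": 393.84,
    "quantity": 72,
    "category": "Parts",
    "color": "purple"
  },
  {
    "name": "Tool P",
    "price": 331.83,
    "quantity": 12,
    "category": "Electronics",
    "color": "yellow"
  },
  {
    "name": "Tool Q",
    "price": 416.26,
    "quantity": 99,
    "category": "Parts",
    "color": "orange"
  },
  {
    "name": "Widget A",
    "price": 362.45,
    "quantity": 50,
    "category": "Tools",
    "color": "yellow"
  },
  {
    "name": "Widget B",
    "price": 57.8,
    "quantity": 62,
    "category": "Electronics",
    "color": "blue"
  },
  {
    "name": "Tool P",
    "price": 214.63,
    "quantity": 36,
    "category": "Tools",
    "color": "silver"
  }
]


Checking 8 records for duplicates:

  Row 1: Tool Q ($416.26, qty 99)
  Row 2: Tool P ($214.63, qty 36)
  Row 3: Part S ($393.84, qty 72)
  Row 4: Tool P ($331.83, qty 12)
  Row 5: Tool Q ($416.26, qty 99) <-- DUPLICATE
  Row 6: Widget A ($362.45, qty 50)
  Row 7: Widget B ($57.8, qty 62)
  Row 8: Tool P ($214.63, qty 36) <-- DUPLICATE

Duplicates found: 2
Unique records: 6

2 duplicates, 6 unique
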